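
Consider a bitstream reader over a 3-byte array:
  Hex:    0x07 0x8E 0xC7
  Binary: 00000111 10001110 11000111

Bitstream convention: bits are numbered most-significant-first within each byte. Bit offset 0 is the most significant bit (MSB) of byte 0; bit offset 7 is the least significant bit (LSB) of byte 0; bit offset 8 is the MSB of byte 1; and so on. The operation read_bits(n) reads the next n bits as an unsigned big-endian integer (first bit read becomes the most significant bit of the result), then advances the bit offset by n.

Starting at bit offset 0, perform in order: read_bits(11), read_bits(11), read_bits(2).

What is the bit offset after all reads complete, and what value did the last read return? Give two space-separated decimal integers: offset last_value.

Read 1: bits[0:11] width=11 -> value=60 (bin 00000111100); offset now 11 = byte 1 bit 3; 13 bits remain
Read 2: bits[11:22] width=11 -> value=945 (bin 01110110001); offset now 22 = byte 2 bit 6; 2 bits remain
Read 3: bits[22:24] width=2 -> value=3 (bin 11); offset now 24 = byte 3 bit 0; 0 bits remain

Answer: 24 3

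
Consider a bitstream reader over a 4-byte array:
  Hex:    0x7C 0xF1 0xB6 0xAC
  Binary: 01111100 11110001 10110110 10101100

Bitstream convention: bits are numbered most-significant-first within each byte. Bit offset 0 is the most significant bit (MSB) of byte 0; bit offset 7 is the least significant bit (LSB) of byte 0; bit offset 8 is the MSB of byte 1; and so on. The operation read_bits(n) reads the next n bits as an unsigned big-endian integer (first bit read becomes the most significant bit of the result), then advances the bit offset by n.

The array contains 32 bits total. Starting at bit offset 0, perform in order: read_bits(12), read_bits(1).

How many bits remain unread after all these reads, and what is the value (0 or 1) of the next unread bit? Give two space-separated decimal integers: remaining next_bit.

Read 1: bits[0:12] width=12 -> value=1999 (bin 011111001111); offset now 12 = byte 1 bit 4; 20 bits remain
Read 2: bits[12:13] width=1 -> value=0 (bin 0); offset now 13 = byte 1 bit 5; 19 bits remain

Answer: 19 0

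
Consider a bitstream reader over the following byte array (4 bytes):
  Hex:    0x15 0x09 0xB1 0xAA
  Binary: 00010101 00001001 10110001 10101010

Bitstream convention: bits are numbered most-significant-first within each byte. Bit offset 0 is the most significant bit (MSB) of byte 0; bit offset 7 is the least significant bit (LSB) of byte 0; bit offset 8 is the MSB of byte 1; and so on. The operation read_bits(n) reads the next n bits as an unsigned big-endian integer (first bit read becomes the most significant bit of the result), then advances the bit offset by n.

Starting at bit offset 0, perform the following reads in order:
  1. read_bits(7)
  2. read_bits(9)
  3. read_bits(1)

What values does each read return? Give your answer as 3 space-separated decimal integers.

Read 1: bits[0:7] width=7 -> value=10 (bin 0001010); offset now 7 = byte 0 bit 7; 25 bits remain
Read 2: bits[7:16] width=9 -> value=265 (bin 100001001); offset now 16 = byte 2 bit 0; 16 bits remain
Read 3: bits[16:17] width=1 -> value=1 (bin 1); offset now 17 = byte 2 bit 1; 15 bits remain

Answer: 10 265 1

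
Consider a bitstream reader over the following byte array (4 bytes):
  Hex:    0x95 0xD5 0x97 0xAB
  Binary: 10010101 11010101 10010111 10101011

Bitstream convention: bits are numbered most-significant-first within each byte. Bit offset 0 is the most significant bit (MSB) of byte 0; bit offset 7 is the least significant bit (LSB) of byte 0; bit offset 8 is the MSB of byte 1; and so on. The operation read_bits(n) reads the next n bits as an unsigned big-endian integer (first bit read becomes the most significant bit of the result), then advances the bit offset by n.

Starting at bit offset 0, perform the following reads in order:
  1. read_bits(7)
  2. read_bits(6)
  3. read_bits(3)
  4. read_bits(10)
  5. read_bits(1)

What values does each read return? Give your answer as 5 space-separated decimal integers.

Answer: 74 58 5 606 1

Derivation:
Read 1: bits[0:7] width=7 -> value=74 (bin 1001010); offset now 7 = byte 0 bit 7; 25 bits remain
Read 2: bits[7:13] width=6 -> value=58 (bin 111010); offset now 13 = byte 1 bit 5; 19 bits remain
Read 3: bits[13:16] width=3 -> value=5 (bin 101); offset now 16 = byte 2 bit 0; 16 bits remain
Read 4: bits[16:26] width=10 -> value=606 (bin 1001011110); offset now 26 = byte 3 bit 2; 6 bits remain
Read 5: bits[26:27] width=1 -> value=1 (bin 1); offset now 27 = byte 3 bit 3; 5 bits remain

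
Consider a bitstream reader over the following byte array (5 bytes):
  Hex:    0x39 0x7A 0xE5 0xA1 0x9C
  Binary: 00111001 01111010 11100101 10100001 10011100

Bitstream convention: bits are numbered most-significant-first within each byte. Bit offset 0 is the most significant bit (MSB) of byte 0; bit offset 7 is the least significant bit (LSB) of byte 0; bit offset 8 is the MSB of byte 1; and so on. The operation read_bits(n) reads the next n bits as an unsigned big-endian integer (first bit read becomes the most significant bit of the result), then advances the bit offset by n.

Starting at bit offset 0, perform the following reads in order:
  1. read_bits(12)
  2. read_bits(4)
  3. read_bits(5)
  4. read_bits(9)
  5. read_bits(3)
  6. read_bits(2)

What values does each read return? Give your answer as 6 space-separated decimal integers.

Answer: 919 10 28 360 3 0

Derivation:
Read 1: bits[0:12] width=12 -> value=919 (bin 001110010111); offset now 12 = byte 1 bit 4; 28 bits remain
Read 2: bits[12:16] width=4 -> value=10 (bin 1010); offset now 16 = byte 2 bit 0; 24 bits remain
Read 3: bits[16:21] width=5 -> value=28 (bin 11100); offset now 21 = byte 2 bit 5; 19 bits remain
Read 4: bits[21:30] width=9 -> value=360 (bin 101101000); offset now 30 = byte 3 bit 6; 10 bits remain
Read 5: bits[30:33] width=3 -> value=3 (bin 011); offset now 33 = byte 4 bit 1; 7 bits remain
Read 6: bits[33:35] width=2 -> value=0 (bin 00); offset now 35 = byte 4 bit 3; 5 bits remain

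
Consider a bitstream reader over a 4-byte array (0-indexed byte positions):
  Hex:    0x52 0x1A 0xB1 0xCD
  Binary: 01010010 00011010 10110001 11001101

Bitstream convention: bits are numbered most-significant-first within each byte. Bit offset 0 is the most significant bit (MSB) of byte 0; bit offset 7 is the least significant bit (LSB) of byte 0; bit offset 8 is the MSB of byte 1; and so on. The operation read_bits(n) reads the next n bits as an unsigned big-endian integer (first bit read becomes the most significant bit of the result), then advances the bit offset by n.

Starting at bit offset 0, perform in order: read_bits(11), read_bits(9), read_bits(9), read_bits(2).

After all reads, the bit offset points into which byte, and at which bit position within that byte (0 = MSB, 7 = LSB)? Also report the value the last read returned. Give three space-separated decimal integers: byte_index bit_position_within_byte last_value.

Answer: 3 7 2

Derivation:
Read 1: bits[0:11] width=11 -> value=656 (bin 01010010000); offset now 11 = byte 1 bit 3; 21 bits remain
Read 2: bits[11:20] width=9 -> value=427 (bin 110101011); offset now 20 = byte 2 bit 4; 12 bits remain
Read 3: bits[20:29] width=9 -> value=57 (bin 000111001); offset now 29 = byte 3 bit 5; 3 bits remain
Read 4: bits[29:31] width=2 -> value=2 (bin 10); offset now 31 = byte 3 bit 7; 1 bits remain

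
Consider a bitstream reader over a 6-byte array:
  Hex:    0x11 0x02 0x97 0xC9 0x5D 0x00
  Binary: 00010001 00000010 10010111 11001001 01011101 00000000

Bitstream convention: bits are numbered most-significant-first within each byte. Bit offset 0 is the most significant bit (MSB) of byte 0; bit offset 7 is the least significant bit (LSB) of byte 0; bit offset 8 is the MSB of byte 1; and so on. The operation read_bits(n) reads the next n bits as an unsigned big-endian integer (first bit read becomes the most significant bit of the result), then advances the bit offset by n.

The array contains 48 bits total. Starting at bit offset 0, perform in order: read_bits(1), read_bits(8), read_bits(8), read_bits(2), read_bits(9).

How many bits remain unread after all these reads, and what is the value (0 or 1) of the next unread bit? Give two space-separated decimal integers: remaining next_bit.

Read 1: bits[0:1] width=1 -> value=0 (bin 0); offset now 1 = byte 0 bit 1; 47 bits remain
Read 2: bits[1:9] width=8 -> value=34 (bin 00100010); offset now 9 = byte 1 bit 1; 39 bits remain
Read 3: bits[9:17] width=8 -> value=5 (bin 00000101); offset now 17 = byte 2 bit 1; 31 bits remain
Read 4: bits[17:19] width=2 -> value=0 (bin 00); offset now 19 = byte 2 bit 3; 29 bits remain
Read 5: bits[19:28] width=9 -> value=380 (bin 101111100); offset now 28 = byte 3 bit 4; 20 bits remain

Answer: 20 1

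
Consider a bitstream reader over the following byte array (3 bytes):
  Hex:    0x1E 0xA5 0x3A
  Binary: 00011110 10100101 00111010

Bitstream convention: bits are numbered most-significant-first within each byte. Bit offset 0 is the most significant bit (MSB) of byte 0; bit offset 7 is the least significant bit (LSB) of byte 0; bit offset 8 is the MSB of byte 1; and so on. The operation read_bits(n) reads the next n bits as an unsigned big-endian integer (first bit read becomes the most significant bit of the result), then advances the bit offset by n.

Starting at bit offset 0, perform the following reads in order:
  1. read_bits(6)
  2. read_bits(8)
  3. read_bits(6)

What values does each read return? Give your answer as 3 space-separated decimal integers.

Read 1: bits[0:6] width=6 -> value=7 (bin 000111); offset now 6 = byte 0 bit 6; 18 bits remain
Read 2: bits[6:14] width=8 -> value=169 (bin 10101001); offset now 14 = byte 1 bit 6; 10 bits remain
Read 3: bits[14:20] width=6 -> value=19 (bin 010011); offset now 20 = byte 2 bit 4; 4 bits remain

Answer: 7 169 19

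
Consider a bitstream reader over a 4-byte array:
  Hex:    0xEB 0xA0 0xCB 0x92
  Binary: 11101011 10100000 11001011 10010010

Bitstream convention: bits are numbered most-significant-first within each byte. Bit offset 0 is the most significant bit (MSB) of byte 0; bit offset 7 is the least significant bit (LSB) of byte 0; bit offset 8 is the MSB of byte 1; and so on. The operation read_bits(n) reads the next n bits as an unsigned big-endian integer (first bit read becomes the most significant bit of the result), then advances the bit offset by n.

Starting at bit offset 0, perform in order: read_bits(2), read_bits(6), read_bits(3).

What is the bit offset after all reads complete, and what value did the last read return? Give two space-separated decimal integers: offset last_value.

Read 1: bits[0:2] width=2 -> value=3 (bin 11); offset now 2 = byte 0 bit 2; 30 bits remain
Read 2: bits[2:8] width=6 -> value=43 (bin 101011); offset now 8 = byte 1 bit 0; 24 bits remain
Read 3: bits[8:11] width=3 -> value=5 (bin 101); offset now 11 = byte 1 bit 3; 21 bits remain

Answer: 11 5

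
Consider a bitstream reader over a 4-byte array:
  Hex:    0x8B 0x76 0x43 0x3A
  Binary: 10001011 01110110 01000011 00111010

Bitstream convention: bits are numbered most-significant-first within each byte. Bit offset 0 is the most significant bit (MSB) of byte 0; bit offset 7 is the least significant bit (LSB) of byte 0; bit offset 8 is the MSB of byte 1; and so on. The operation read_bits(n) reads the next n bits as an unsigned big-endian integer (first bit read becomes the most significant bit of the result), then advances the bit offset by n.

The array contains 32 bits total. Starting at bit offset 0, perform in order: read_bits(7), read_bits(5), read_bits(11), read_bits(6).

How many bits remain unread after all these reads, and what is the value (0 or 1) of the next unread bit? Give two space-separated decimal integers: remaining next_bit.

Answer: 3 0

Derivation:
Read 1: bits[0:7] width=7 -> value=69 (bin 1000101); offset now 7 = byte 0 bit 7; 25 bits remain
Read 2: bits[7:12] width=5 -> value=23 (bin 10111); offset now 12 = byte 1 bit 4; 20 bits remain
Read 3: bits[12:23] width=11 -> value=801 (bin 01100100001); offset now 23 = byte 2 bit 7; 9 bits remain
Read 4: bits[23:29] width=6 -> value=39 (bin 100111); offset now 29 = byte 3 bit 5; 3 bits remain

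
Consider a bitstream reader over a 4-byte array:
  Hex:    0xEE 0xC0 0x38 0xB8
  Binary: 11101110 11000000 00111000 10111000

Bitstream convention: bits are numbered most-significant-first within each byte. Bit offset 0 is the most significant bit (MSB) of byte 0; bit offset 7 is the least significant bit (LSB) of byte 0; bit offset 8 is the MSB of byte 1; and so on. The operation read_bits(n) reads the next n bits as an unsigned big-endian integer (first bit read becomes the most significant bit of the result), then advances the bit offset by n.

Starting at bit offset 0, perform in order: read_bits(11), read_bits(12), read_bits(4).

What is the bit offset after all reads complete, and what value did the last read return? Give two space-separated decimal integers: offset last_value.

Read 1: bits[0:11] width=11 -> value=1910 (bin 11101110110); offset now 11 = byte 1 bit 3; 21 bits remain
Read 2: bits[11:23] width=12 -> value=28 (bin 000000011100); offset now 23 = byte 2 bit 7; 9 bits remain
Read 3: bits[23:27] width=4 -> value=5 (bin 0101); offset now 27 = byte 3 bit 3; 5 bits remain

Answer: 27 5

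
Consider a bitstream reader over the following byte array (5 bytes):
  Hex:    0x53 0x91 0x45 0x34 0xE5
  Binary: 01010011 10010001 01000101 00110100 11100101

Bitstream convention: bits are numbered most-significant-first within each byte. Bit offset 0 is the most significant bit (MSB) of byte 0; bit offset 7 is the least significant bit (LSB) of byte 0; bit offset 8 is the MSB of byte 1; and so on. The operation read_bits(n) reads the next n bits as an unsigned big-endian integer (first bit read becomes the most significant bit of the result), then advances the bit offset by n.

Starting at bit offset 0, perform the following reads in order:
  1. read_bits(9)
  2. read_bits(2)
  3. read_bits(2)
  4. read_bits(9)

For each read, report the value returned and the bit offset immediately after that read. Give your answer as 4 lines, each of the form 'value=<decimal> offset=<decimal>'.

Answer: value=167 offset=9
value=0 offset=11
value=2 offset=13
value=81 offset=22

Derivation:
Read 1: bits[0:9] width=9 -> value=167 (bin 010100111); offset now 9 = byte 1 bit 1; 31 bits remain
Read 2: bits[9:11] width=2 -> value=0 (bin 00); offset now 11 = byte 1 bit 3; 29 bits remain
Read 3: bits[11:13] width=2 -> value=2 (bin 10); offset now 13 = byte 1 bit 5; 27 bits remain
Read 4: bits[13:22] width=9 -> value=81 (bin 001010001); offset now 22 = byte 2 bit 6; 18 bits remain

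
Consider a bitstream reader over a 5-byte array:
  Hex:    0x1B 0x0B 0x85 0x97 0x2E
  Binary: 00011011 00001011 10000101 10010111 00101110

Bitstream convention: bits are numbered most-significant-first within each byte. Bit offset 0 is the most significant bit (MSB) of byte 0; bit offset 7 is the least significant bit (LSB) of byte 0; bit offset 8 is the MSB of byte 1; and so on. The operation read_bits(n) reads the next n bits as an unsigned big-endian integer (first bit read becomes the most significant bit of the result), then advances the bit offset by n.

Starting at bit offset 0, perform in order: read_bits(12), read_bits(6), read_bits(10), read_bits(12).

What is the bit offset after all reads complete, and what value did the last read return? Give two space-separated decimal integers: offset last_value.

Read 1: bits[0:12] width=12 -> value=432 (bin 000110110000); offset now 12 = byte 1 bit 4; 28 bits remain
Read 2: bits[12:18] width=6 -> value=46 (bin 101110); offset now 18 = byte 2 bit 2; 22 bits remain
Read 3: bits[18:28] width=10 -> value=89 (bin 0001011001); offset now 28 = byte 3 bit 4; 12 bits remain
Read 4: bits[28:40] width=12 -> value=1838 (bin 011100101110); offset now 40 = byte 5 bit 0; 0 bits remain

Answer: 40 1838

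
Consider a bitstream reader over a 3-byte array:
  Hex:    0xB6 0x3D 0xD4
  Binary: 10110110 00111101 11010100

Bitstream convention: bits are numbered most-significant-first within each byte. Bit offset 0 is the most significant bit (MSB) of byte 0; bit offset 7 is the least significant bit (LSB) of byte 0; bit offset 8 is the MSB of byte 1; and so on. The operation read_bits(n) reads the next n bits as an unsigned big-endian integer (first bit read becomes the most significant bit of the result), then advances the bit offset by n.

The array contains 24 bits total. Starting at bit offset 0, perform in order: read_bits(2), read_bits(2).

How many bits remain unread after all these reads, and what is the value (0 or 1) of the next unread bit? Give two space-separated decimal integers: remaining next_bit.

Read 1: bits[0:2] width=2 -> value=2 (bin 10); offset now 2 = byte 0 bit 2; 22 bits remain
Read 2: bits[2:4] width=2 -> value=3 (bin 11); offset now 4 = byte 0 bit 4; 20 bits remain

Answer: 20 0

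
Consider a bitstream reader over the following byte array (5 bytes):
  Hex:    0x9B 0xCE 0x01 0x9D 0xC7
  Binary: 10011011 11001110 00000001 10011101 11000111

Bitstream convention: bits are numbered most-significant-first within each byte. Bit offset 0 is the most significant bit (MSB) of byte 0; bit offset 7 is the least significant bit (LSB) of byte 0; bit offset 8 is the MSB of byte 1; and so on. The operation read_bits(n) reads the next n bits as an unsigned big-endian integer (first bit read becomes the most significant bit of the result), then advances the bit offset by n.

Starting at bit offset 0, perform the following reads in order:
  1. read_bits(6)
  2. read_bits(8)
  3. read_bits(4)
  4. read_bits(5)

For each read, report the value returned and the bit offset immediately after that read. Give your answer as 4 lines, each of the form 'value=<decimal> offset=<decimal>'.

Read 1: bits[0:6] width=6 -> value=38 (bin 100110); offset now 6 = byte 0 bit 6; 34 bits remain
Read 2: bits[6:14] width=8 -> value=243 (bin 11110011); offset now 14 = byte 1 bit 6; 26 bits remain
Read 3: bits[14:18] width=4 -> value=8 (bin 1000); offset now 18 = byte 2 bit 2; 22 bits remain
Read 4: bits[18:23] width=5 -> value=0 (bin 00000); offset now 23 = byte 2 bit 7; 17 bits remain

Answer: value=38 offset=6
value=243 offset=14
value=8 offset=18
value=0 offset=23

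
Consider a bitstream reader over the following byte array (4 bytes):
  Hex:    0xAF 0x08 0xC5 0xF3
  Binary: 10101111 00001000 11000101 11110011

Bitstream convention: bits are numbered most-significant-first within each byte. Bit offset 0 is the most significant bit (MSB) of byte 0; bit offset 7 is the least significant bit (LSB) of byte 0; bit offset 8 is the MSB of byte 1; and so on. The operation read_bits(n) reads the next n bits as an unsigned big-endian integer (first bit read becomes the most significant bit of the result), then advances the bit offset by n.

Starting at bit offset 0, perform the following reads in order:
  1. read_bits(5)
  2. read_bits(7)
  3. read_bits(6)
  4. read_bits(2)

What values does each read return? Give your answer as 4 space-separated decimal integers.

Answer: 21 112 35 0

Derivation:
Read 1: bits[0:5] width=5 -> value=21 (bin 10101); offset now 5 = byte 0 bit 5; 27 bits remain
Read 2: bits[5:12] width=7 -> value=112 (bin 1110000); offset now 12 = byte 1 bit 4; 20 bits remain
Read 3: bits[12:18] width=6 -> value=35 (bin 100011); offset now 18 = byte 2 bit 2; 14 bits remain
Read 4: bits[18:20] width=2 -> value=0 (bin 00); offset now 20 = byte 2 bit 4; 12 bits remain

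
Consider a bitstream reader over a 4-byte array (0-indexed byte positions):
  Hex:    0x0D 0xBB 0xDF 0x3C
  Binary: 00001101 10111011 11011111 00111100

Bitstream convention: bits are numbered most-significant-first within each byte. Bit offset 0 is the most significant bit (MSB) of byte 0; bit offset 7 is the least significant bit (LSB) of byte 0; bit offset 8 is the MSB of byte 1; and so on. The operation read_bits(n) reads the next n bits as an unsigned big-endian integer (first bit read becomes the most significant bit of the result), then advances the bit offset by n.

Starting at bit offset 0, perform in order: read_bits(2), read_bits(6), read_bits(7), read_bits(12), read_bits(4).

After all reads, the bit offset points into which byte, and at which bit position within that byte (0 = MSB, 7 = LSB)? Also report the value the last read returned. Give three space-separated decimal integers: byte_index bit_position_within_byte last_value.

Answer: 3 7 14

Derivation:
Read 1: bits[0:2] width=2 -> value=0 (bin 00); offset now 2 = byte 0 bit 2; 30 bits remain
Read 2: bits[2:8] width=6 -> value=13 (bin 001101); offset now 8 = byte 1 bit 0; 24 bits remain
Read 3: bits[8:15] width=7 -> value=93 (bin 1011101); offset now 15 = byte 1 bit 7; 17 bits remain
Read 4: bits[15:27] width=12 -> value=3833 (bin 111011111001); offset now 27 = byte 3 bit 3; 5 bits remain
Read 5: bits[27:31] width=4 -> value=14 (bin 1110); offset now 31 = byte 3 bit 7; 1 bits remain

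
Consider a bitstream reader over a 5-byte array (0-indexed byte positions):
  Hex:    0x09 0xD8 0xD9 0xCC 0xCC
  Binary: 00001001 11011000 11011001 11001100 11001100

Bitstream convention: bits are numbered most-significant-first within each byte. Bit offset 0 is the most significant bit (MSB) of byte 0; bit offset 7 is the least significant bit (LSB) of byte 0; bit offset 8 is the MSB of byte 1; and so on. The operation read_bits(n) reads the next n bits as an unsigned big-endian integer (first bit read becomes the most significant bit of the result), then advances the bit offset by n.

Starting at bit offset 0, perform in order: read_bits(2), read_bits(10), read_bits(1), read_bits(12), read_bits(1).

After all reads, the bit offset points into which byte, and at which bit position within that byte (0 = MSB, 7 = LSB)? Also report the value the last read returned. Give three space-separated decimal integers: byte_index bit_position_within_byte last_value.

Answer: 3 2 1

Derivation:
Read 1: bits[0:2] width=2 -> value=0 (bin 00); offset now 2 = byte 0 bit 2; 38 bits remain
Read 2: bits[2:12] width=10 -> value=157 (bin 0010011101); offset now 12 = byte 1 bit 4; 28 bits remain
Read 3: bits[12:13] width=1 -> value=1 (bin 1); offset now 13 = byte 1 bit 5; 27 bits remain
Read 4: bits[13:25] width=12 -> value=435 (bin 000110110011); offset now 25 = byte 3 bit 1; 15 bits remain
Read 5: bits[25:26] width=1 -> value=1 (bin 1); offset now 26 = byte 3 bit 2; 14 bits remain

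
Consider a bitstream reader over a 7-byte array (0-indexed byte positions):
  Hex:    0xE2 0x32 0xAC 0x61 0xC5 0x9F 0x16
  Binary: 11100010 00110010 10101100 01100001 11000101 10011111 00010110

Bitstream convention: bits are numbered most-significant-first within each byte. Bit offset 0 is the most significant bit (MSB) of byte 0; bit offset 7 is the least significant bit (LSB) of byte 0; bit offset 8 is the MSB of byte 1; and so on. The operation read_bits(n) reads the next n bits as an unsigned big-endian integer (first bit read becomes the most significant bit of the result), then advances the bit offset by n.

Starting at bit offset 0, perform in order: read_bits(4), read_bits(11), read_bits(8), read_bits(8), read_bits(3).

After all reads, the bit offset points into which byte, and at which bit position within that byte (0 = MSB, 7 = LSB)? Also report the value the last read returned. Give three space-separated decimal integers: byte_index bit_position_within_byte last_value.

Answer: 4 2 7

Derivation:
Read 1: bits[0:4] width=4 -> value=14 (bin 1110); offset now 4 = byte 0 bit 4; 52 bits remain
Read 2: bits[4:15] width=11 -> value=281 (bin 00100011001); offset now 15 = byte 1 bit 7; 41 bits remain
Read 3: bits[15:23] width=8 -> value=86 (bin 01010110); offset now 23 = byte 2 bit 7; 33 bits remain
Read 4: bits[23:31] width=8 -> value=48 (bin 00110000); offset now 31 = byte 3 bit 7; 25 bits remain
Read 5: bits[31:34] width=3 -> value=7 (bin 111); offset now 34 = byte 4 bit 2; 22 bits remain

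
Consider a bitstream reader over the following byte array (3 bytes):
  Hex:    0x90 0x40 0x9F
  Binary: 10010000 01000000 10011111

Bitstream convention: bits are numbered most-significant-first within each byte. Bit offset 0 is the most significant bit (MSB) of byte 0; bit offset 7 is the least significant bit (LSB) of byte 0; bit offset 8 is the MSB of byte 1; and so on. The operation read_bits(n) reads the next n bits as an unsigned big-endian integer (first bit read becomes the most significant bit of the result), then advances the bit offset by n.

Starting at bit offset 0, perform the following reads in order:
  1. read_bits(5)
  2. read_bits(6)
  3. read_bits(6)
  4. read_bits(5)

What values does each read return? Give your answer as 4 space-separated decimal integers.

Answer: 18 2 1 7

Derivation:
Read 1: bits[0:5] width=5 -> value=18 (bin 10010); offset now 5 = byte 0 bit 5; 19 bits remain
Read 2: bits[5:11] width=6 -> value=2 (bin 000010); offset now 11 = byte 1 bit 3; 13 bits remain
Read 3: bits[11:17] width=6 -> value=1 (bin 000001); offset now 17 = byte 2 bit 1; 7 bits remain
Read 4: bits[17:22] width=5 -> value=7 (bin 00111); offset now 22 = byte 2 bit 6; 2 bits remain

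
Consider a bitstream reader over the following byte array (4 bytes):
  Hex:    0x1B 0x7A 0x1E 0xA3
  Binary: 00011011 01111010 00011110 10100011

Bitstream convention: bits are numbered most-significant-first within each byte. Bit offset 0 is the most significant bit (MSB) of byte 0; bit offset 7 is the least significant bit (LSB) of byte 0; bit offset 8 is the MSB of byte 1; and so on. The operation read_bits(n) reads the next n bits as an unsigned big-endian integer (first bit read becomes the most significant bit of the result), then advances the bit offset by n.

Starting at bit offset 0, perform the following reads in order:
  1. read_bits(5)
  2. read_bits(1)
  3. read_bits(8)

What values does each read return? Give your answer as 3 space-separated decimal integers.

Read 1: bits[0:5] width=5 -> value=3 (bin 00011); offset now 5 = byte 0 bit 5; 27 bits remain
Read 2: bits[5:6] width=1 -> value=0 (bin 0); offset now 6 = byte 0 bit 6; 26 bits remain
Read 3: bits[6:14] width=8 -> value=222 (bin 11011110); offset now 14 = byte 1 bit 6; 18 bits remain

Answer: 3 0 222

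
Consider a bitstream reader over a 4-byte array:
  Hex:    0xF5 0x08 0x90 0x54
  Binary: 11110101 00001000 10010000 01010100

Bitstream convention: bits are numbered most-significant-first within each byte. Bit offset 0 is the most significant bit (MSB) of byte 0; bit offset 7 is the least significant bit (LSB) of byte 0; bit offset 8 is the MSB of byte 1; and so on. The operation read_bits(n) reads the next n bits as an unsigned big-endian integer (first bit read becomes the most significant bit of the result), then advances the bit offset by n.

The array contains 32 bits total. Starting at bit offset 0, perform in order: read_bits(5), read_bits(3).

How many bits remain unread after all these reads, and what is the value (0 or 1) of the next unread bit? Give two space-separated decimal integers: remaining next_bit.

Read 1: bits[0:5] width=5 -> value=30 (bin 11110); offset now 5 = byte 0 bit 5; 27 bits remain
Read 2: bits[5:8] width=3 -> value=5 (bin 101); offset now 8 = byte 1 bit 0; 24 bits remain

Answer: 24 0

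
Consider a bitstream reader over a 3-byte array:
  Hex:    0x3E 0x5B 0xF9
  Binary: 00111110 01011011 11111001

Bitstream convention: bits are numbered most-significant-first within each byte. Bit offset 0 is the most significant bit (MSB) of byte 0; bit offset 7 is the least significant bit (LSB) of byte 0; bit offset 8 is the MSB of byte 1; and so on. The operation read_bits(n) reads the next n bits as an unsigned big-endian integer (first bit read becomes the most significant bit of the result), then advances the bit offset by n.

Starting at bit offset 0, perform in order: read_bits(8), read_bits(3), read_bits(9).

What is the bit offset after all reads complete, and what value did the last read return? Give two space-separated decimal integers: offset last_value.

Read 1: bits[0:8] width=8 -> value=62 (bin 00111110); offset now 8 = byte 1 bit 0; 16 bits remain
Read 2: bits[8:11] width=3 -> value=2 (bin 010); offset now 11 = byte 1 bit 3; 13 bits remain
Read 3: bits[11:20] width=9 -> value=447 (bin 110111111); offset now 20 = byte 2 bit 4; 4 bits remain

Answer: 20 447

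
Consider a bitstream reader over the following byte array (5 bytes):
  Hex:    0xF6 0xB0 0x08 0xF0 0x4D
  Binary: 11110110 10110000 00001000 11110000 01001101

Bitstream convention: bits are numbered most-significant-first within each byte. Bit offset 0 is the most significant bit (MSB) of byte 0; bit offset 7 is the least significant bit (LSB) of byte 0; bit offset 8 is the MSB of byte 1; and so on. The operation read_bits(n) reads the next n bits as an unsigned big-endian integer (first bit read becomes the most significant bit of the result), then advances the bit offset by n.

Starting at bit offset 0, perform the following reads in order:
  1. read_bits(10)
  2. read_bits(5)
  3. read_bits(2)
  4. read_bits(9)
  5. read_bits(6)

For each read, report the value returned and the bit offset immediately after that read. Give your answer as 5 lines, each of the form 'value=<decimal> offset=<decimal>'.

Read 1: bits[0:10] width=10 -> value=986 (bin 1111011010); offset now 10 = byte 1 bit 2; 30 bits remain
Read 2: bits[10:15] width=5 -> value=24 (bin 11000); offset now 15 = byte 1 bit 7; 25 bits remain
Read 3: bits[15:17] width=2 -> value=0 (bin 00); offset now 17 = byte 2 bit 1; 23 bits remain
Read 4: bits[17:26] width=9 -> value=35 (bin 000100011); offset now 26 = byte 3 bit 2; 14 bits remain
Read 5: bits[26:32] width=6 -> value=48 (bin 110000); offset now 32 = byte 4 bit 0; 8 bits remain

Answer: value=986 offset=10
value=24 offset=15
value=0 offset=17
value=35 offset=26
value=48 offset=32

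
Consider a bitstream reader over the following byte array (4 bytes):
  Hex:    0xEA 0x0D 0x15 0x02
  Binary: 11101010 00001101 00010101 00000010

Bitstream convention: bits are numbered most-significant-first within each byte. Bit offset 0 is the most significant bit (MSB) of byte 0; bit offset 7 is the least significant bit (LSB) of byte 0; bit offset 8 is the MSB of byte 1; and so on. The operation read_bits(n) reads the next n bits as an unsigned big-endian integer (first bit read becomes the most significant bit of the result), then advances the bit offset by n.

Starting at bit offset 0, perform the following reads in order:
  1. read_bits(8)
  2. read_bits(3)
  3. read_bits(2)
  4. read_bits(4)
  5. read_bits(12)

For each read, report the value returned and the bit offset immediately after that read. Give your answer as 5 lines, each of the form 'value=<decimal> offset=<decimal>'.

Read 1: bits[0:8] width=8 -> value=234 (bin 11101010); offset now 8 = byte 1 bit 0; 24 bits remain
Read 2: bits[8:11] width=3 -> value=0 (bin 000); offset now 11 = byte 1 bit 3; 21 bits remain
Read 3: bits[11:13] width=2 -> value=1 (bin 01); offset now 13 = byte 1 bit 5; 19 bits remain
Read 4: bits[13:17] width=4 -> value=10 (bin 1010); offset now 17 = byte 2 bit 1; 15 bits remain
Read 5: bits[17:29] width=12 -> value=672 (bin 001010100000); offset now 29 = byte 3 bit 5; 3 bits remain

Answer: value=234 offset=8
value=0 offset=11
value=1 offset=13
value=10 offset=17
value=672 offset=29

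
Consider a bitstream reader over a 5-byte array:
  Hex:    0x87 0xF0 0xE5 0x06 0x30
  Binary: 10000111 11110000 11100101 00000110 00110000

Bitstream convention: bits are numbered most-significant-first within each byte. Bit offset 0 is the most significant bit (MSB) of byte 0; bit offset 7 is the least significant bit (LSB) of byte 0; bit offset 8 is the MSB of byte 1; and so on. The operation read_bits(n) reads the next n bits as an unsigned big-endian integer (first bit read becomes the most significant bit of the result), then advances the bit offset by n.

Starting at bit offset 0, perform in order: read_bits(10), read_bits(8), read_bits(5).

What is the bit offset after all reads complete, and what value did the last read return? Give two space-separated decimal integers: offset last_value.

Read 1: bits[0:10] width=10 -> value=543 (bin 1000011111); offset now 10 = byte 1 bit 2; 30 bits remain
Read 2: bits[10:18] width=8 -> value=195 (bin 11000011); offset now 18 = byte 2 bit 2; 22 bits remain
Read 3: bits[18:23] width=5 -> value=18 (bin 10010); offset now 23 = byte 2 bit 7; 17 bits remain

Answer: 23 18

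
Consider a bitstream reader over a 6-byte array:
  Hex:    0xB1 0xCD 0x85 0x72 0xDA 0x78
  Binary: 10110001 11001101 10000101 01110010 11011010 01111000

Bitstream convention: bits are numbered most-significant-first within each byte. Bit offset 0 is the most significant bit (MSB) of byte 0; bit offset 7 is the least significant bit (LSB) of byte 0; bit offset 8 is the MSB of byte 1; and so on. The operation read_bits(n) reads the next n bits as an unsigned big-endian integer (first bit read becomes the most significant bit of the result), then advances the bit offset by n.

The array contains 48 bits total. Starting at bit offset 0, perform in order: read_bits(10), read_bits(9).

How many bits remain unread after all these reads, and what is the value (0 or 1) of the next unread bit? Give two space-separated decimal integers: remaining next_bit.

Read 1: bits[0:10] width=10 -> value=711 (bin 1011000111); offset now 10 = byte 1 bit 2; 38 bits remain
Read 2: bits[10:19] width=9 -> value=108 (bin 001101100); offset now 19 = byte 2 bit 3; 29 bits remain

Answer: 29 0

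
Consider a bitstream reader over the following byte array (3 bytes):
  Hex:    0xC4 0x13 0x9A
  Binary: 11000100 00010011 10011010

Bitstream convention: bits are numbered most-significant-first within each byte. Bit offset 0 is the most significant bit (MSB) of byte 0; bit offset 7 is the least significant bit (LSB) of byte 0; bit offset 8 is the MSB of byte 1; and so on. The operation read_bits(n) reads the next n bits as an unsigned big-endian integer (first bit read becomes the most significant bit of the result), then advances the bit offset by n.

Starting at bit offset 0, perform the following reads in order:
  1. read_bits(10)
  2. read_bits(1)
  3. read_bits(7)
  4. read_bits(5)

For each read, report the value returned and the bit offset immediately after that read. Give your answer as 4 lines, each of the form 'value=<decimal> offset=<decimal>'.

Read 1: bits[0:10] width=10 -> value=784 (bin 1100010000); offset now 10 = byte 1 bit 2; 14 bits remain
Read 2: bits[10:11] width=1 -> value=0 (bin 0); offset now 11 = byte 1 bit 3; 13 bits remain
Read 3: bits[11:18] width=7 -> value=78 (bin 1001110); offset now 18 = byte 2 bit 2; 6 bits remain
Read 4: bits[18:23] width=5 -> value=13 (bin 01101); offset now 23 = byte 2 bit 7; 1 bits remain

Answer: value=784 offset=10
value=0 offset=11
value=78 offset=18
value=13 offset=23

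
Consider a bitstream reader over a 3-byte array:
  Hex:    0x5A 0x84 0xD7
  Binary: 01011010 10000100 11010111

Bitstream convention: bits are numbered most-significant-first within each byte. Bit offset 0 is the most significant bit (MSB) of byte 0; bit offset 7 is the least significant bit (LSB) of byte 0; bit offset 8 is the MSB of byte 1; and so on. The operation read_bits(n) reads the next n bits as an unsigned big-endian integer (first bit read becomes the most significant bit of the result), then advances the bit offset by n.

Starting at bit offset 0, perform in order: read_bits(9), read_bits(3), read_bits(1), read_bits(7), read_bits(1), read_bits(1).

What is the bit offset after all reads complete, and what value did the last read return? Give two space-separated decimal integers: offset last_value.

Answer: 22 1

Derivation:
Read 1: bits[0:9] width=9 -> value=181 (bin 010110101); offset now 9 = byte 1 bit 1; 15 bits remain
Read 2: bits[9:12] width=3 -> value=0 (bin 000); offset now 12 = byte 1 bit 4; 12 bits remain
Read 3: bits[12:13] width=1 -> value=0 (bin 0); offset now 13 = byte 1 bit 5; 11 bits remain
Read 4: bits[13:20] width=7 -> value=77 (bin 1001101); offset now 20 = byte 2 bit 4; 4 bits remain
Read 5: bits[20:21] width=1 -> value=0 (bin 0); offset now 21 = byte 2 bit 5; 3 bits remain
Read 6: bits[21:22] width=1 -> value=1 (bin 1); offset now 22 = byte 2 bit 6; 2 bits remain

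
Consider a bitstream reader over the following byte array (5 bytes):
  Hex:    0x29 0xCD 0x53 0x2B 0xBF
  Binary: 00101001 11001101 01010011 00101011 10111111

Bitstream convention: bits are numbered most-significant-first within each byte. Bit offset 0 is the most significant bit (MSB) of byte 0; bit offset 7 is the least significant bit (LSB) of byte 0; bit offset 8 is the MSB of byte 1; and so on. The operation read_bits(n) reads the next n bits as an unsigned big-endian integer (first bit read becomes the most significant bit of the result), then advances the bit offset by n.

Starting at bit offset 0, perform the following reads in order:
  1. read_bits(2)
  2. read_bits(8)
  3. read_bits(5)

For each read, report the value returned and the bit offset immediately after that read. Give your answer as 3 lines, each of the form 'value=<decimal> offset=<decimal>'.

Answer: value=0 offset=2
value=167 offset=10
value=6 offset=15

Derivation:
Read 1: bits[0:2] width=2 -> value=0 (bin 00); offset now 2 = byte 0 bit 2; 38 bits remain
Read 2: bits[2:10] width=8 -> value=167 (bin 10100111); offset now 10 = byte 1 bit 2; 30 bits remain
Read 3: bits[10:15] width=5 -> value=6 (bin 00110); offset now 15 = byte 1 bit 7; 25 bits remain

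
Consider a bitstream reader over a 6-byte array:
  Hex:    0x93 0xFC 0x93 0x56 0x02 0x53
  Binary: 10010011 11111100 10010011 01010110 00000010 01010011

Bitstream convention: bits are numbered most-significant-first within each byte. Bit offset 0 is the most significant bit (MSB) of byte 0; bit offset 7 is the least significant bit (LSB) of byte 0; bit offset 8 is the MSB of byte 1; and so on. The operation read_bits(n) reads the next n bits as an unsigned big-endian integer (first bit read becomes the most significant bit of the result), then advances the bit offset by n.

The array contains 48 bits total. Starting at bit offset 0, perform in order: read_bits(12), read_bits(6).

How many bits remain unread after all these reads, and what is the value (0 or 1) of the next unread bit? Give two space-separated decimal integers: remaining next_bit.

Answer: 30 0

Derivation:
Read 1: bits[0:12] width=12 -> value=2367 (bin 100100111111); offset now 12 = byte 1 bit 4; 36 bits remain
Read 2: bits[12:18] width=6 -> value=50 (bin 110010); offset now 18 = byte 2 bit 2; 30 bits remain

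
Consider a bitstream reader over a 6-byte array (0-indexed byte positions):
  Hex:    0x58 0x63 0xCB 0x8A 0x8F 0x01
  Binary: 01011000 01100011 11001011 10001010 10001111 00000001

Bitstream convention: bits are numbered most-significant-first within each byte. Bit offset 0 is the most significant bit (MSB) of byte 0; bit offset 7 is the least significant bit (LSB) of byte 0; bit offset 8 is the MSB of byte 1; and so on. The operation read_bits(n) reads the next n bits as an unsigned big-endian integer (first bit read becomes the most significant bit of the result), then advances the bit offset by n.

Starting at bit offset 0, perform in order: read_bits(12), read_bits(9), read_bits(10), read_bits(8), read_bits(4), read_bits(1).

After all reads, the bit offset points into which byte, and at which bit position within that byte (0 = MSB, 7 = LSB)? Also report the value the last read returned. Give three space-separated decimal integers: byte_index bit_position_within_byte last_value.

Read 1: bits[0:12] width=12 -> value=1414 (bin 010110000110); offset now 12 = byte 1 bit 4; 36 bits remain
Read 2: bits[12:21] width=9 -> value=121 (bin 001111001); offset now 21 = byte 2 bit 5; 27 bits remain
Read 3: bits[21:31] width=10 -> value=453 (bin 0111000101); offset now 31 = byte 3 bit 7; 17 bits remain
Read 4: bits[31:39] width=8 -> value=71 (bin 01000111); offset now 39 = byte 4 bit 7; 9 bits remain
Read 5: bits[39:43] width=4 -> value=8 (bin 1000); offset now 43 = byte 5 bit 3; 5 bits remain
Read 6: bits[43:44] width=1 -> value=0 (bin 0); offset now 44 = byte 5 bit 4; 4 bits remain

Answer: 5 4 0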